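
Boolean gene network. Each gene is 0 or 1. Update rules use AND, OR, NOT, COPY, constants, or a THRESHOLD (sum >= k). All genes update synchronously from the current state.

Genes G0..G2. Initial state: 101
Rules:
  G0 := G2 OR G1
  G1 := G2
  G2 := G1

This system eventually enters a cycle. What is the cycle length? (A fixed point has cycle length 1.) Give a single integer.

Step 0: 101
Step 1: G0=G2|G1=1|0=1 G1=G2=1 G2=G1=0 -> 110
Step 2: G0=G2|G1=0|1=1 G1=G2=0 G2=G1=1 -> 101
State from step 2 equals state from step 0 -> cycle length 2

Answer: 2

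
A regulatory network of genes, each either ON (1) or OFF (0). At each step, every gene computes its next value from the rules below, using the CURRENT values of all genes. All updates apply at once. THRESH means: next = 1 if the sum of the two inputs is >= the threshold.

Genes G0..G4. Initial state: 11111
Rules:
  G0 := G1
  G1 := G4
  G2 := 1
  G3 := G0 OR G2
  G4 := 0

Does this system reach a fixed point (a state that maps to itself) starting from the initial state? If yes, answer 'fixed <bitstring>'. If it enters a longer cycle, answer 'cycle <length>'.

Answer: fixed 00110

Derivation:
Step 0: 11111
Step 1: G0=G1=1 G1=G4=1 G2=1(const) G3=G0|G2=1|1=1 G4=0(const) -> 11110
Step 2: G0=G1=1 G1=G4=0 G2=1(const) G3=G0|G2=1|1=1 G4=0(const) -> 10110
Step 3: G0=G1=0 G1=G4=0 G2=1(const) G3=G0|G2=1|1=1 G4=0(const) -> 00110
Step 4: G0=G1=0 G1=G4=0 G2=1(const) G3=G0|G2=0|1=1 G4=0(const) -> 00110
Fixed point reached at step 3: 00110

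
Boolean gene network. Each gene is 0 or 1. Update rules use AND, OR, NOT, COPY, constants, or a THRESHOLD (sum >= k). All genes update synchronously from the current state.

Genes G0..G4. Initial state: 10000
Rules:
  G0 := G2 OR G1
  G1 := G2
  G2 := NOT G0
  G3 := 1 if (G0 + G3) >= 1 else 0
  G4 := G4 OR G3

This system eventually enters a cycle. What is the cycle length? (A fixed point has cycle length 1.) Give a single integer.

Step 0: 10000
Step 1: G0=G2|G1=0|0=0 G1=G2=0 G2=NOT G0=NOT 1=0 G3=(1+0>=1)=1 G4=G4|G3=0|0=0 -> 00010
Step 2: G0=G2|G1=0|0=0 G1=G2=0 G2=NOT G0=NOT 0=1 G3=(0+1>=1)=1 G4=G4|G3=0|1=1 -> 00111
Step 3: G0=G2|G1=1|0=1 G1=G2=1 G2=NOT G0=NOT 0=1 G3=(0+1>=1)=1 G4=G4|G3=1|1=1 -> 11111
Step 4: G0=G2|G1=1|1=1 G1=G2=1 G2=NOT G0=NOT 1=0 G3=(1+1>=1)=1 G4=G4|G3=1|1=1 -> 11011
Step 5: G0=G2|G1=0|1=1 G1=G2=0 G2=NOT G0=NOT 1=0 G3=(1+1>=1)=1 G4=G4|G3=1|1=1 -> 10011
Step 6: G0=G2|G1=0|0=0 G1=G2=0 G2=NOT G0=NOT 1=0 G3=(1+1>=1)=1 G4=G4|G3=1|1=1 -> 00011
Step 7: G0=G2|G1=0|0=0 G1=G2=0 G2=NOT G0=NOT 0=1 G3=(0+1>=1)=1 G4=G4|G3=1|1=1 -> 00111
State from step 7 equals state from step 2 -> cycle length 5

Answer: 5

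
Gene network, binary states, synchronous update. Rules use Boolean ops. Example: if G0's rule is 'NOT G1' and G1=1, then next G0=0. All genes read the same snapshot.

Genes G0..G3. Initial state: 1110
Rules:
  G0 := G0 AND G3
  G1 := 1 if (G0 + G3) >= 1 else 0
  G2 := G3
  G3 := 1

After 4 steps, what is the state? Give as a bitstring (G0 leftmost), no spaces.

Step 1: G0=G0&G3=1&0=0 G1=(1+0>=1)=1 G2=G3=0 G3=1(const) -> 0101
Step 2: G0=G0&G3=0&1=0 G1=(0+1>=1)=1 G2=G3=1 G3=1(const) -> 0111
Step 3: G0=G0&G3=0&1=0 G1=(0+1>=1)=1 G2=G3=1 G3=1(const) -> 0111
Step 4: G0=G0&G3=0&1=0 G1=(0+1>=1)=1 G2=G3=1 G3=1(const) -> 0111

0111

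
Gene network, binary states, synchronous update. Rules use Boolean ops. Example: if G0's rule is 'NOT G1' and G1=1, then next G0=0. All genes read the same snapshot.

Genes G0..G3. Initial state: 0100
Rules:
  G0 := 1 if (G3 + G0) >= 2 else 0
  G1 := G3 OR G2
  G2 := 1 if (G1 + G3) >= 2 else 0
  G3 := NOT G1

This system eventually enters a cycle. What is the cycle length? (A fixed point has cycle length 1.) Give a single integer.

Step 0: 0100
Step 1: G0=(0+0>=2)=0 G1=G3|G2=0|0=0 G2=(1+0>=2)=0 G3=NOT G1=NOT 1=0 -> 0000
Step 2: G0=(0+0>=2)=0 G1=G3|G2=0|0=0 G2=(0+0>=2)=0 G3=NOT G1=NOT 0=1 -> 0001
Step 3: G0=(1+0>=2)=0 G1=G3|G2=1|0=1 G2=(0+1>=2)=0 G3=NOT G1=NOT 0=1 -> 0101
Step 4: G0=(1+0>=2)=0 G1=G3|G2=1|0=1 G2=(1+1>=2)=1 G3=NOT G1=NOT 1=0 -> 0110
Step 5: G0=(0+0>=2)=0 G1=G3|G2=0|1=1 G2=(1+0>=2)=0 G3=NOT G1=NOT 1=0 -> 0100
State from step 5 equals state from step 0 -> cycle length 5

Answer: 5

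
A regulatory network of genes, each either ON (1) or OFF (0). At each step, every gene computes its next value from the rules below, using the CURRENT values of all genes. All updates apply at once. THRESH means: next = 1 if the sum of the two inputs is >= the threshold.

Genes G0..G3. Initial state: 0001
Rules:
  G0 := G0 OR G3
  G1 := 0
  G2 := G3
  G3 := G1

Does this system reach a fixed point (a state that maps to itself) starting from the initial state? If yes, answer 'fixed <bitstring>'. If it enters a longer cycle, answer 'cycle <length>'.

Answer: fixed 1000

Derivation:
Step 0: 0001
Step 1: G0=G0|G3=0|1=1 G1=0(const) G2=G3=1 G3=G1=0 -> 1010
Step 2: G0=G0|G3=1|0=1 G1=0(const) G2=G3=0 G3=G1=0 -> 1000
Step 3: G0=G0|G3=1|0=1 G1=0(const) G2=G3=0 G3=G1=0 -> 1000
Fixed point reached at step 2: 1000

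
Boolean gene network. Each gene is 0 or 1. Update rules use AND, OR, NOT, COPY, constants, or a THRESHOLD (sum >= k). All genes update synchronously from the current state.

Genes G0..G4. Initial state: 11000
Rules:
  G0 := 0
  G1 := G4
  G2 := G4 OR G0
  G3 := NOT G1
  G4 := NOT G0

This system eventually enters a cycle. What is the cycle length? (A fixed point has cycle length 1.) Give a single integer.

Answer: 1

Derivation:
Step 0: 11000
Step 1: G0=0(const) G1=G4=0 G2=G4|G0=0|1=1 G3=NOT G1=NOT 1=0 G4=NOT G0=NOT 1=0 -> 00100
Step 2: G0=0(const) G1=G4=0 G2=G4|G0=0|0=0 G3=NOT G1=NOT 0=1 G4=NOT G0=NOT 0=1 -> 00011
Step 3: G0=0(const) G1=G4=1 G2=G4|G0=1|0=1 G3=NOT G1=NOT 0=1 G4=NOT G0=NOT 0=1 -> 01111
Step 4: G0=0(const) G1=G4=1 G2=G4|G0=1|0=1 G3=NOT G1=NOT 1=0 G4=NOT G0=NOT 0=1 -> 01101
Step 5: G0=0(const) G1=G4=1 G2=G4|G0=1|0=1 G3=NOT G1=NOT 1=0 G4=NOT G0=NOT 0=1 -> 01101
State from step 5 equals state from step 4 -> cycle length 1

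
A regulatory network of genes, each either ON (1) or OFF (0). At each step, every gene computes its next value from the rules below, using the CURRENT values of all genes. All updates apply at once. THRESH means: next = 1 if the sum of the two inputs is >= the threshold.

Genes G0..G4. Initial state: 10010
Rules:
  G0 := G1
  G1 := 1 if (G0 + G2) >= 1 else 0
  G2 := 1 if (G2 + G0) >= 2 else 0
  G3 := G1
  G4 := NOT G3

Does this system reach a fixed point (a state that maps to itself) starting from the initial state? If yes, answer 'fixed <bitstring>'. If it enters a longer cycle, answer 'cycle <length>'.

Step 0: 10010
Step 1: G0=G1=0 G1=(1+0>=1)=1 G2=(0+1>=2)=0 G3=G1=0 G4=NOT G3=NOT 1=0 -> 01000
Step 2: G0=G1=1 G1=(0+0>=1)=0 G2=(0+0>=2)=0 G3=G1=1 G4=NOT G3=NOT 0=1 -> 10011
Step 3: G0=G1=0 G1=(1+0>=1)=1 G2=(0+1>=2)=0 G3=G1=0 G4=NOT G3=NOT 1=0 -> 01000
Cycle of length 2 starting at step 1 -> no fixed point

Answer: cycle 2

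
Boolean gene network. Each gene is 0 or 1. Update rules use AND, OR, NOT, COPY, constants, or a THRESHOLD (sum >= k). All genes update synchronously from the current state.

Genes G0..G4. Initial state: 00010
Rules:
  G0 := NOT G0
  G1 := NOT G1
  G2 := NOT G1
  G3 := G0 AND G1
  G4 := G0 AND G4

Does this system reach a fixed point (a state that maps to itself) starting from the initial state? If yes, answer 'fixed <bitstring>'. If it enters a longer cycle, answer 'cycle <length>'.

Answer: cycle 2

Derivation:
Step 0: 00010
Step 1: G0=NOT G0=NOT 0=1 G1=NOT G1=NOT 0=1 G2=NOT G1=NOT 0=1 G3=G0&G1=0&0=0 G4=G0&G4=0&0=0 -> 11100
Step 2: G0=NOT G0=NOT 1=0 G1=NOT G1=NOT 1=0 G2=NOT G1=NOT 1=0 G3=G0&G1=1&1=1 G4=G0&G4=1&0=0 -> 00010
Cycle of length 2 starting at step 0 -> no fixed point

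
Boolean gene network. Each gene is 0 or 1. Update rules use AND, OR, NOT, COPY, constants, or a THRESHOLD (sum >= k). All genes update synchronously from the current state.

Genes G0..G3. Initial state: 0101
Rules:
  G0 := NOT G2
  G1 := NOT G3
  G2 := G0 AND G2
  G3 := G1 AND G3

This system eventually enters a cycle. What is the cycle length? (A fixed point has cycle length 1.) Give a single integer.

Step 0: 0101
Step 1: G0=NOT G2=NOT 0=1 G1=NOT G3=NOT 1=0 G2=G0&G2=0&0=0 G3=G1&G3=1&1=1 -> 1001
Step 2: G0=NOT G2=NOT 0=1 G1=NOT G3=NOT 1=0 G2=G0&G2=1&0=0 G3=G1&G3=0&1=0 -> 1000
Step 3: G0=NOT G2=NOT 0=1 G1=NOT G3=NOT 0=1 G2=G0&G2=1&0=0 G3=G1&G3=0&0=0 -> 1100
Step 4: G0=NOT G2=NOT 0=1 G1=NOT G3=NOT 0=1 G2=G0&G2=1&0=0 G3=G1&G3=1&0=0 -> 1100
State from step 4 equals state from step 3 -> cycle length 1

Answer: 1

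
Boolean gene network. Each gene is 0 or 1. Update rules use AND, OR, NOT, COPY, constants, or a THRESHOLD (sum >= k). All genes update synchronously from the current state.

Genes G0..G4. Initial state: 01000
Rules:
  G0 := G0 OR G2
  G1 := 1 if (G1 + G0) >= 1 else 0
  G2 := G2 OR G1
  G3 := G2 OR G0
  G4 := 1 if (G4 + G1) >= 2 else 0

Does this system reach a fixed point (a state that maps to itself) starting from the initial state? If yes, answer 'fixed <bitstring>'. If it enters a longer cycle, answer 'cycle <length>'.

Step 0: 01000
Step 1: G0=G0|G2=0|0=0 G1=(1+0>=1)=1 G2=G2|G1=0|1=1 G3=G2|G0=0|0=0 G4=(0+1>=2)=0 -> 01100
Step 2: G0=G0|G2=0|1=1 G1=(1+0>=1)=1 G2=G2|G1=1|1=1 G3=G2|G0=1|0=1 G4=(0+1>=2)=0 -> 11110
Step 3: G0=G0|G2=1|1=1 G1=(1+1>=1)=1 G2=G2|G1=1|1=1 G3=G2|G0=1|1=1 G4=(0+1>=2)=0 -> 11110
Fixed point reached at step 2: 11110

Answer: fixed 11110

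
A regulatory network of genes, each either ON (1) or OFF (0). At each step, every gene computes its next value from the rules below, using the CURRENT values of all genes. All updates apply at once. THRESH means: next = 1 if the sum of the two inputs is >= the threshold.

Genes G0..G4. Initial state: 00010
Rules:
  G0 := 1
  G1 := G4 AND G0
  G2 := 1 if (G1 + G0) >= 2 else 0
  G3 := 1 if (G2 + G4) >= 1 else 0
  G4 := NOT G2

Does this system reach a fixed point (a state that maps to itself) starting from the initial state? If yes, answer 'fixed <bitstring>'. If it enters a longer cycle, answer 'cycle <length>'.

Answer: cycle 6

Derivation:
Step 0: 00010
Step 1: G0=1(const) G1=G4&G0=0&0=0 G2=(0+0>=2)=0 G3=(0+0>=1)=0 G4=NOT G2=NOT 0=1 -> 10001
Step 2: G0=1(const) G1=G4&G0=1&1=1 G2=(0+1>=2)=0 G3=(0+1>=1)=1 G4=NOT G2=NOT 0=1 -> 11011
Step 3: G0=1(const) G1=G4&G0=1&1=1 G2=(1+1>=2)=1 G3=(0+1>=1)=1 G4=NOT G2=NOT 0=1 -> 11111
Step 4: G0=1(const) G1=G4&G0=1&1=1 G2=(1+1>=2)=1 G3=(1+1>=1)=1 G4=NOT G2=NOT 1=0 -> 11110
Step 5: G0=1(const) G1=G4&G0=0&1=0 G2=(1+1>=2)=1 G3=(1+0>=1)=1 G4=NOT G2=NOT 1=0 -> 10110
Step 6: G0=1(const) G1=G4&G0=0&1=0 G2=(0+1>=2)=0 G3=(1+0>=1)=1 G4=NOT G2=NOT 1=0 -> 10010
Step 7: G0=1(const) G1=G4&G0=0&1=0 G2=(0+1>=2)=0 G3=(0+0>=1)=0 G4=NOT G2=NOT 0=1 -> 10001
Cycle of length 6 starting at step 1 -> no fixed point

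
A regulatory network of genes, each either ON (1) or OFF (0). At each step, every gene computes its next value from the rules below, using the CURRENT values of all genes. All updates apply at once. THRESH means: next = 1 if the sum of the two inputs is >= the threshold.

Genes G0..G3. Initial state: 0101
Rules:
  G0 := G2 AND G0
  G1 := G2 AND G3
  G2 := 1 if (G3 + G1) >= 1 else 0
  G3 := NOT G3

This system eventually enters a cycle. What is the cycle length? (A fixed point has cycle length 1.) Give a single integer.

Answer: 2

Derivation:
Step 0: 0101
Step 1: G0=G2&G0=0&0=0 G1=G2&G3=0&1=0 G2=(1+1>=1)=1 G3=NOT G3=NOT 1=0 -> 0010
Step 2: G0=G2&G0=1&0=0 G1=G2&G3=1&0=0 G2=(0+0>=1)=0 G3=NOT G3=NOT 0=1 -> 0001
Step 3: G0=G2&G0=0&0=0 G1=G2&G3=0&1=0 G2=(1+0>=1)=1 G3=NOT G3=NOT 1=0 -> 0010
State from step 3 equals state from step 1 -> cycle length 2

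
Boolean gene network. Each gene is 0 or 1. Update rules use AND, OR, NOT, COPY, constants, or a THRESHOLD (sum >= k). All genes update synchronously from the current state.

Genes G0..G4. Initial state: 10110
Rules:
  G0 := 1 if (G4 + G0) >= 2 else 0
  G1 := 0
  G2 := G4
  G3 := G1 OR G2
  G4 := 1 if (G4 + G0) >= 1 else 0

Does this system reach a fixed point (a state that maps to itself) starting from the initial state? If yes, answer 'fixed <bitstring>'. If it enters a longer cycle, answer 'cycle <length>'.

Step 0: 10110
Step 1: G0=(0+1>=2)=0 G1=0(const) G2=G4=0 G3=G1|G2=0|1=1 G4=(0+1>=1)=1 -> 00011
Step 2: G0=(1+0>=2)=0 G1=0(const) G2=G4=1 G3=G1|G2=0|0=0 G4=(1+0>=1)=1 -> 00101
Step 3: G0=(1+0>=2)=0 G1=0(const) G2=G4=1 G3=G1|G2=0|1=1 G4=(1+0>=1)=1 -> 00111
Step 4: G0=(1+0>=2)=0 G1=0(const) G2=G4=1 G3=G1|G2=0|1=1 G4=(1+0>=1)=1 -> 00111
Fixed point reached at step 3: 00111

Answer: fixed 00111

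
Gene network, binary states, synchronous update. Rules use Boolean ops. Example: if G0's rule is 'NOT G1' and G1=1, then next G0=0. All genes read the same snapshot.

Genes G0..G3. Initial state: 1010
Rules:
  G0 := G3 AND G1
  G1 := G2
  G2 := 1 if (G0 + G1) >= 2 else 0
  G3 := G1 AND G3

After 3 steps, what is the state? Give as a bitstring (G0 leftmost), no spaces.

Step 1: G0=G3&G1=0&0=0 G1=G2=1 G2=(1+0>=2)=0 G3=G1&G3=0&0=0 -> 0100
Step 2: G0=G3&G1=0&1=0 G1=G2=0 G2=(0+1>=2)=0 G3=G1&G3=1&0=0 -> 0000
Step 3: G0=G3&G1=0&0=0 G1=G2=0 G2=(0+0>=2)=0 G3=G1&G3=0&0=0 -> 0000

0000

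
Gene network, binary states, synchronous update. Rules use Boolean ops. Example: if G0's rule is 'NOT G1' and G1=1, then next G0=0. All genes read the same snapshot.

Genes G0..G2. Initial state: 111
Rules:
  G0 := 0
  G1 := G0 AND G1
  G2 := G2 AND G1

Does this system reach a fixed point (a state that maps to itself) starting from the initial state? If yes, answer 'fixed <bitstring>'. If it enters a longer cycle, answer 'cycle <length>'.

Step 0: 111
Step 1: G0=0(const) G1=G0&G1=1&1=1 G2=G2&G1=1&1=1 -> 011
Step 2: G0=0(const) G1=G0&G1=0&1=0 G2=G2&G1=1&1=1 -> 001
Step 3: G0=0(const) G1=G0&G1=0&0=0 G2=G2&G1=1&0=0 -> 000
Step 4: G0=0(const) G1=G0&G1=0&0=0 G2=G2&G1=0&0=0 -> 000
Fixed point reached at step 3: 000

Answer: fixed 000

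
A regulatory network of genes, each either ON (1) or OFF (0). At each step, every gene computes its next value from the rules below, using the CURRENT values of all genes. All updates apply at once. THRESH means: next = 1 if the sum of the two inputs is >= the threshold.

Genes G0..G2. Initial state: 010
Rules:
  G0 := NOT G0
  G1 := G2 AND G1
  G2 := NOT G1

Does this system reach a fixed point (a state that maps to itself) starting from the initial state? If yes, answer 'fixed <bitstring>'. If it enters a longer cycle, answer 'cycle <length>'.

Step 0: 010
Step 1: G0=NOT G0=NOT 0=1 G1=G2&G1=0&1=0 G2=NOT G1=NOT 1=0 -> 100
Step 2: G0=NOT G0=NOT 1=0 G1=G2&G1=0&0=0 G2=NOT G1=NOT 0=1 -> 001
Step 3: G0=NOT G0=NOT 0=1 G1=G2&G1=1&0=0 G2=NOT G1=NOT 0=1 -> 101
Step 4: G0=NOT G0=NOT 1=0 G1=G2&G1=1&0=0 G2=NOT G1=NOT 0=1 -> 001
Cycle of length 2 starting at step 2 -> no fixed point

Answer: cycle 2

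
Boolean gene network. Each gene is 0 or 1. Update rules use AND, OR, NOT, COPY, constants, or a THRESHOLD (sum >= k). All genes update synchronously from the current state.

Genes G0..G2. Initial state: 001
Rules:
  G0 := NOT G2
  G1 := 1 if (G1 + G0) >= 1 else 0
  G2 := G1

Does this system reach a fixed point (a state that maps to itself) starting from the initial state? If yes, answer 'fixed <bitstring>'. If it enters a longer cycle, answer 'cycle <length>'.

Answer: fixed 011

Derivation:
Step 0: 001
Step 1: G0=NOT G2=NOT 1=0 G1=(0+0>=1)=0 G2=G1=0 -> 000
Step 2: G0=NOT G2=NOT 0=1 G1=(0+0>=1)=0 G2=G1=0 -> 100
Step 3: G0=NOT G2=NOT 0=1 G1=(0+1>=1)=1 G2=G1=0 -> 110
Step 4: G0=NOT G2=NOT 0=1 G1=(1+1>=1)=1 G2=G1=1 -> 111
Step 5: G0=NOT G2=NOT 1=0 G1=(1+1>=1)=1 G2=G1=1 -> 011
Step 6: G0=NOT G2=NOT 1=0 G1=(1+0>=1)=1 G2=G1=1 -> 011
Fixed point reached at step 5: 011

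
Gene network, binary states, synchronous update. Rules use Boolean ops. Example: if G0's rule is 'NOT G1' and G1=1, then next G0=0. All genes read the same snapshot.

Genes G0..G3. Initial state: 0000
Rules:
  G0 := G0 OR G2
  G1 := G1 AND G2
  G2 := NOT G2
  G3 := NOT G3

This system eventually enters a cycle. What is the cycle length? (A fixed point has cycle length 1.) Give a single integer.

Step 0: 0000
Step 1: G0=G0|G2=0|0=0 G1=G1&G2=0&0=0 G2=NOT G2=NOT 0=1 G3=NOT G3=NOT 0=1 -> 0011
Step 2: G0=G0|G2=0|1=1 G1=G1&G2=0&1=0 G2=NOT G2=NOT 1=0 G3=NOT G3=NOT 1=0 -> 1000
Step 3: G0=G0|G2=1|0=1 G1=G1&G2=0&0=0 G2=NOT G2=NOT 0=1 G3=NOT G3=NOT 0=1 -> 1011
Step 4: G0=G0|G2=1|1=1 G1=G1&G2=0&1=0 G2=NOT G2=NOT 1=0 G3=NOT G3=NOT 1=0 -> 1000
State from step 4 equals state from step 2 -> cycle length 2

Answer: 2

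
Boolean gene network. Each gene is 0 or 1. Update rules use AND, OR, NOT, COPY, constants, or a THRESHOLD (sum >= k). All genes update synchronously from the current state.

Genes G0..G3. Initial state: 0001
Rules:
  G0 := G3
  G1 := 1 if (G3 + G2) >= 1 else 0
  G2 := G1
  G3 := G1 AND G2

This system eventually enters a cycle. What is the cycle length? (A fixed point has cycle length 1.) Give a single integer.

Answer: 2

Derivation:
Step 0: 0001
Step 1: G0=G3=1 G1=(1+0>=1)=1 G2=G1=0 G3=G1&G2=0&0=0 -> 1100
Step 2: G0=G3=0 G1=(0+0>=1)=0 G2=G1=1 G3=G1&G2=1&0=0 -> 0010
Step 3: G0=G3=0 G1=(0+1>=1)=1 G2=G1=0 G3=G1&G2=0&1=0 -> 0100
Step 4: G0=G3=0 G1=(0+0>=1)=0 G2=G1=1 G3=G1&G2=1&0=0 -> 0010
State from step 4 equals state from step 2 -> cycle length 2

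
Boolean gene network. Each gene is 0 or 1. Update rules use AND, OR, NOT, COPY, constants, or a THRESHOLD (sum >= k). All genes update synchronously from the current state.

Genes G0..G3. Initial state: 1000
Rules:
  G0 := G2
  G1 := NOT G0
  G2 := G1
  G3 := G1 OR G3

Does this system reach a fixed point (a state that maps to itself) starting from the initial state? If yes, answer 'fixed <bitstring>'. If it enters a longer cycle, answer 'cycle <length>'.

Step 0: 1000
Step 1: G0=G2=0 G1=NOT G0=NOT 1=0 G2=G1=0 G3=G1|G3=0|0=0 -> 0000
Step 2: G0=G2=0 G1=NOT G0=NOT 0=1 G2=G1=0 G3=G1|G3=0|0=0 -> 0100
Step 3: G0=G2=0 G1=NOT G0=NOT 0=1 G2=G1=1 G3=G1|G3=1|0=1 -> 0111
Step 4: G0=G2=1 G1=NOT G0=NOT 0=1 G2=G1=1 G3=G1|G3=1|1=1 -> 1111
Step 5: G0=G2=1 G1=NOT G0=NOT 1=0 G2=G1=1 G3=G1|G3=1|1=1 -> 1011
Step 6: G0=G2=1 G1=NOT G0=NOT 1=0 G2=G1=0 G3=G1|G3=0|1=1 -> 1001
Step 7: G0=G2=0 G1=NOT G0=NOT 1=0 G2=G1=0 G3=G1|G3=0|1=1 -> 0001
Step 8: G0=G2=0 G1=NOT G0=NOT 0=1 G2=G1=0 G3=G1|G3=0|1=1 -> 0101
Step 9: G0=G2=0 G1=NOT G0=NOT 0=1 G2=G1=1 G3=G1|G3=1|1=1 -> 0111
Cycle of length 6 starting at step 3 -> no fixed point

Answer: cycle 6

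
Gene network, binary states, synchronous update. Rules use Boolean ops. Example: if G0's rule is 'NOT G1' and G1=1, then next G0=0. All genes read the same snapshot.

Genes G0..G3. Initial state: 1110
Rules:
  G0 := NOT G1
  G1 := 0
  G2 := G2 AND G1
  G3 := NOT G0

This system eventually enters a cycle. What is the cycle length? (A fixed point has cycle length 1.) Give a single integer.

Answer: 1

Derivation:
Step 0: 1110
Step 1: G0=NOT G1=NOT 1=0 G1=0(const) G2=G2&G1=1&1=1 G3=NOT G0=NOT 1=0 -> 0010
Step 2: G0=NOT G1=NOT 0=1 G1=0(const) G2=G2&G1=1&0=0 G3=NOT G0=NOT 0=1 -> 1001
Step 3: G0=NOT G1=NOT 0=1 G1=0(const) G2=G2&G1=0&0=0 G3=NOT G0=NOT 1=0 -> 1000
Step 4: G0=NOT G1=NOT 0=1 G1=0(const) G2=G2&G1=0&0=0 G3=NOT G0=NOT 1=0 -> 1000
State from step 4 equals state from step 3 -> cycle length 1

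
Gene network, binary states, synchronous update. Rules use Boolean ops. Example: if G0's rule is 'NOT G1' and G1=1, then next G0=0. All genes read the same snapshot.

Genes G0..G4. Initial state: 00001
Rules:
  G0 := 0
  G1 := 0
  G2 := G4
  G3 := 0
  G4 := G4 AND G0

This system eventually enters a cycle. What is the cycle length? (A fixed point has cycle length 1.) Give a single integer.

Step 0: 00001
Step 1: G0=0(const) G1=0(const) G2=G4=1 G3=0(const) G4=G4&G0=1&0=0 -> 00100
Step 2: G0=0(const) G1=0(const) G2=G4=0 G3=0(const) G4=G4&G0=0&0=0 -> 00000
Step 3: G0=0(const) G1=0(const) G2=G4=0 G3=0(const) G4=G4&G0=0&0=0 -> 00000
State from step 3 equals state from step 2 -> cycle length 1

Answer: 1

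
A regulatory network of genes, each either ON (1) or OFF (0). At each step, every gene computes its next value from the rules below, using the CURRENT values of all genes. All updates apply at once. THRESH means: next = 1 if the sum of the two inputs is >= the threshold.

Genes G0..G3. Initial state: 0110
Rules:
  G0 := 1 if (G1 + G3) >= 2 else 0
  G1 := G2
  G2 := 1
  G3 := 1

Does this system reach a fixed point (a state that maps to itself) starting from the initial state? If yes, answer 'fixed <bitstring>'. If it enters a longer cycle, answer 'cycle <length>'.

Step 0: 0110
Step 1: G0=(1+0>=2)=0 G1=G2=1 G2=1(const) G3=1(const) -> 0111
Step 2: G0=(1+1>=2)=1 G1=G2=1 G2=1(const) G3=1(const) -> 1111
Step 3: G0=(1+1>=2)=1 G1=G2=1 G2=1(const) G3=1(const) -> 1111
Fixed point reached at step 2: 1111

Answer: fixed 1111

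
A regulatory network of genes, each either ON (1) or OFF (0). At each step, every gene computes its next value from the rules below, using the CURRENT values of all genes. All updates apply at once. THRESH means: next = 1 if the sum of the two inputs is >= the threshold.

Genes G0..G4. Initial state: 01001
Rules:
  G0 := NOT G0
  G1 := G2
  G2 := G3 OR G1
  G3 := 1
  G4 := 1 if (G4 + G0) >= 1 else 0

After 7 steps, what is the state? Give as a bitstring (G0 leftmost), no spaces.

Step 1: G0=NOT G0=NOT 0=1 G1=G2=0 G2=G3|G1=0|1=1 G3=1(const) G4=(1+0>=1)=1 -> 10111
Step 2: G0=NOT G0=NOT 1=0 G1=G2=1 G2=G3|G1=1|0=1 G3=1(const) G4=(1+1>=1)=1 -> 01111
Step 3: G0=NOT G0=NOT 0=1 G1=G2=1 G2=G3|G1=1|1=1 G3=1(const) G4=(1+0>=1)=1 -> 11111
Step 4: G0=NOT G0=NOT 1=0 G1=G2=1 G2=G3|G1=1|1=1 G3=1(const) G4=(1+1>=1)=1 -> 01111
Step 5: G0=NOT G0=NOT 0=1 G1=G2=1 G2=G3|G1=1|1=1 G3=1(const) G4=(1+0>=1)=1 -> 11111
Step 6: G0=NOT G0=NOT 1=0 G1=G2=1 G2=G3|G1=1|1=1 G3=1(const) G4=(1+1>=1)=1 -> 01111
Step 7: G0=NOT G0=NOT 0=1 G1=G2=1 G2=G3|G1=1|1=1 G3=1(const) G4=(1+0>=1)=1 -> 11111

11111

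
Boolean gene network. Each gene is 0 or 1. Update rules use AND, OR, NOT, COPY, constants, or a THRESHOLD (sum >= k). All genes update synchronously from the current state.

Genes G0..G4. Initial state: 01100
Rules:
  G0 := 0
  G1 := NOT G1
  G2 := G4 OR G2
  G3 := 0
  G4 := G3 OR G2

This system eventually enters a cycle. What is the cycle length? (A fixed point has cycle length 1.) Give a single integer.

Step 0: 01100
Step 1: G0=0(const) G1=NOT G1=NOT 1=0 G2=G4|G2=0|1=1 G3=0(const) G4=G3|G2=0|1=1 -> 00101
Step 2: G0=0(const) G1=NOT G1=NOT 0=1 G2=G4|G2=1|1=1 G3=0(const) G4=G3|G2=0|1=1 -> 01101
Step 3: G0=0(const) G1=NOT G1=NOT 1=0 G2=G4|G2=1|1=1 G3=0(const) G4=G3|G2=0|1=1 -> 00101
State from step 3 equals state from step 1 -> cycle length 2

Answer: 2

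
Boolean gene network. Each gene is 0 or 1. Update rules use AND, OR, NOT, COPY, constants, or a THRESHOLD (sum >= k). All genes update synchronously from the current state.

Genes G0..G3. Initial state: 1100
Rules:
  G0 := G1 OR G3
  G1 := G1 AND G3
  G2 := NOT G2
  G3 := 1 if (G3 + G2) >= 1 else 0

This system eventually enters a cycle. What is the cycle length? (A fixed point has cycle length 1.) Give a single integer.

Answer: 2

Derivation:
Step 0: 1100
Step 1: G0=G1|G3=1|0=1 G1=G1&G3=1&0=0 G2=NOT G2=NOT 0=1 G3=(0+0>=1)=0 -> 1010
Step 2: G0=G1|G3=0|0=0 G1=G1&G3=0&0=0 G2=NOT G2=NOT 1=0 G3=(0+1>=1)=1 -> 0001
Step 3: G0=G1|G3=0|1=1 G1=G1&G3=0&1=0 G2=NOT G2=NOT 0=1 G3=(1+0>=1)=1 -> 1011
Step 4: G0=G1|G3=0|1=1 G1=G1&G3=0&1=0 G2=NOT G2=NOT 1=0 G3=(1+1>=1)=1 -> 1001
Step 5: G0=G1|G3=0|1=1 G1=G1&G3=0&1=0 G2=NOT G2=NOT 0=1 G3=(1+0>=1)=1 -> 1011
State from step 5 equals state from step 3 -> cycle length 2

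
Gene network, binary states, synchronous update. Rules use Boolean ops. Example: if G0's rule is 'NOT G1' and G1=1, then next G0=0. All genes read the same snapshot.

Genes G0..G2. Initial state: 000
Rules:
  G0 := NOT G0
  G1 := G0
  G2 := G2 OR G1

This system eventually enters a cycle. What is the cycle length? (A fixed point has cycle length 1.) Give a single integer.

Answer: 2

Derivation:
Step 0: 000
Step 1: G0=NOT G0=NOT 0=1 G1=G0=0 G2=G2|G1=0|0=0 -> 100
Step 2: G0=NOT G0=NOT 1=0 G1=G0=1 G2=G2|G1=0|0=0 -> 010
Step 3: G0=NOT G0=NOT 0=1 G1=G0=0 G2=G2|G1=0|1=1 -> 101
Step 4: G0=NOT G0=NOT 1=0 G1=G0=1 G2=G2|G1=1|0=1 -> 011
Step 5: G0=NOT G0=NOT 0=1 G1=G0=0 G2=G2|G1=1|1=1 -> 101
State from step 5 equals state from step 3 -> cycle length 2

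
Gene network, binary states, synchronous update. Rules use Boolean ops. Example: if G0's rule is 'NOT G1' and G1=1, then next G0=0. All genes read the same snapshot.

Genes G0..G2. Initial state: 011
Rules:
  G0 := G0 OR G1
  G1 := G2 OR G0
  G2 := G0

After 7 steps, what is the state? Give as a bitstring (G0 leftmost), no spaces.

Step 1: G0=G0|G1=0|1=1 G1=G2|G0=1|0=1 G2=G0=0 -> 110
Step 2: G0=G0|G1=1|1=1 G1=G2|G0=0|1=1 G2=G0=1 -> 111
Step 3: G0=G0|G1=1|1=1 G1=G2|G0=1|1=1 G2=G0=1 -> 111
Step 4: G0=G0|G1=1|1=1 G1=G2|G0=1|1=1 G2=G0=1 -> 111
Step 5: G0=G0|G1=1|1=1 G1=G2|G0=1|1=1 G2=G0=1 -> 111
Step 6: G0=G0|G1=1|1=1 G1=G2|G0=1|1=1 G2=G0=1 -> 111
Step 7: G0=G0|G1=1|1=1 G1=G2|G0=1|1=1 G2=G0=1 -> 111

111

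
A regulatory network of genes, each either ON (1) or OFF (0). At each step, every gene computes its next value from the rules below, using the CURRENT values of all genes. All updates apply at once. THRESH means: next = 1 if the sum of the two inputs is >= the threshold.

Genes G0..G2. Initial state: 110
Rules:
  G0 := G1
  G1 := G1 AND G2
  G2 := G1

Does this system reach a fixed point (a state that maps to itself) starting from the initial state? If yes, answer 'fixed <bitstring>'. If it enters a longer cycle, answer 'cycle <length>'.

Step 0: 110
Step 1: G0=G1=1 G1=G1&G2=1&0=0 G2=G1=1 -> 101
Step 2: G0=G1=0 G1=G1&G2=0&1=0 G2=G1=0 -> 000
Step 3: G0=G1=0 G1=G1&G2=0&0=0 G2=G1=0 -> 000
Fixed point reached at step 2: 000

Answer: fixed 000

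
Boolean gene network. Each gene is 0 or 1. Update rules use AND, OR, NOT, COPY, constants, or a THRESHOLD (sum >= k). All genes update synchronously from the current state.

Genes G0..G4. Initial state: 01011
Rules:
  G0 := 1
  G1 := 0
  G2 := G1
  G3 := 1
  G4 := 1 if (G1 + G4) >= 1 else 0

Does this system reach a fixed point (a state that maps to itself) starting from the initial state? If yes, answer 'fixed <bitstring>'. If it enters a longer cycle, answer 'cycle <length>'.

Answer: fixed 10011

Derivation:
Step 0: 01011
Step 1: G0=1(const) G1=0(const) G2=G1=1 G3=1(const) G4=(1+1>=1)=1 -> 10111
Step 2: G0=1(const) G1=0(const) G2=G1=0 G3=1(const) G4=(0+1>=1)=1 -> 10011
Step 3: G0=1(const) G1=0(const) G2=G1=0 G3=1(const) G4=(0+1>=1)=1 -> 10011
Fixed point reached at step 2: 10011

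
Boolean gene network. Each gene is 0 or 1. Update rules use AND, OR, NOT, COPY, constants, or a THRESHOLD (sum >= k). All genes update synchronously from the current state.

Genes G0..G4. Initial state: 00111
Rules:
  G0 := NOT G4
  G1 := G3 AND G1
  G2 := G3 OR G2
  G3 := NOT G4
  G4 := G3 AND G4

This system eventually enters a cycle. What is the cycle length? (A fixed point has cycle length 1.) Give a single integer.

Answer: 1

Derivation:
Step 0: 00111
Step 1: G0=NOT G4=NOT 1=0 G1=G3&G1=1&0=0 G2=G3|G2=1|1=1 G3=NOT G4=NOT 1=0 G4=G3&G4=1&1=1 -> 00101
Step 2: G0=NOT G4=NOT 1=0 G1=G3&G1=0&0=0 G2=G3|G2=0|1=1 G3=NOT G4=NOT 1=0 G4=G3&G4=0&1=0 -> 00100
Step 3: G0=NOT G4=NOT 0=1 G1=G3&G1=0&0=0 G2=G3|G2=0|1=1 G3=NOT G4=NOT 0=1 G4=G3&G4=0&0=0 -> 10110
Step 4: G0=NOT G4=NOT 0=1 G1=G3&G1=1&0=0 G2=G3|G2=1|1=1 G3=NOT G4=NOT 0=1 G4=G3&G4=1&0=0 -> 10110
State from step 4 equals state from step 3 -> cycle length 1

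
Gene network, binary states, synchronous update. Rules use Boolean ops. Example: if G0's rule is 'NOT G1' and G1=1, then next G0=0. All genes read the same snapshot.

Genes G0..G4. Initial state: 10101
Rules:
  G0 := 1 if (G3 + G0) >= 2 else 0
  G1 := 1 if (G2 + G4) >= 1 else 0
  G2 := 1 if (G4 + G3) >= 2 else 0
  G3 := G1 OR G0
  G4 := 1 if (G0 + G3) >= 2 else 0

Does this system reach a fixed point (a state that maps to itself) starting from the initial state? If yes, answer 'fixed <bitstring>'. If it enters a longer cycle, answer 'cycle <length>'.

Answer: fixed 00000

Derivation:
Step 0: 10101
Step 1: G0=(0+1>=2)=0 G1=(1+1>=1)=1 G2=(1+0>=2)=0 G3=G1|G0=0|1=1 G4=(1+0>=2)=0 -> 01010
Step 2: G0=(1+0>=2)=0 G1=(0+0>=1)=0 G2=(0+1>=2)=0 G3=G1|G0=1|0=1 G4=(0+1>=2)=0 -> 00010
Step 3: G0=(1+0>=2)=0 G1=(0+0>=1)=0 G2=(0+1>=2)=0 G3=G1|G0=0|0=0 G4=(0+1>=2)=0 -> 00000
Step 4: G0=(0+0>=2)=0 G1=(0+0>=1)=0 G2=(0+0>=2)=0 G3=G1|G0=0|0=0 G4=(0+0>=2)=0 -> 00000
Fixed point reached at step 3: 00000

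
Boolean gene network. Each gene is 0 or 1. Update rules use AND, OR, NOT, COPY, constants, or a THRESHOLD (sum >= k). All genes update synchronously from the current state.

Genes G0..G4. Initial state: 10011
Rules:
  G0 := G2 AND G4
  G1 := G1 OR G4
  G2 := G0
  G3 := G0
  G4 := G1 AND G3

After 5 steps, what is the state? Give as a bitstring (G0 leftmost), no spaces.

Step 1: G0=G2&G4=0&1=0 G1=G1|G4=0|1=1 G2=G0=1 G3=G0=1 G4=G1&G3=0&1=0 -> 01110
Step 2: G0=G2&G4=1&0=0 G1=G1|G4=1|0=1 G2=G0=0 G3=G0=0 G4=G1&G3=1&1=1 -> 01001
Step 3: G0=G2&G4=0&1=0 G1=G1|G4=1|1=1 G2=G0=0 G3=G0=0 G4=G1&G3=1&0=0 -> 01000
Step 4: G0=G2&G4=0&0=0 G1=G1|G4=1|0=1 G2=G0=0 G3=G0=0 G4=G1&G3=1&0=0 -> 01000
Step 5: G0=G2&G4=0&0=0 G1=G1|G4=1|0=1 G2=G0=0 G3=G0=0 G4=G1&G3=1&0=0 -> 01000

01000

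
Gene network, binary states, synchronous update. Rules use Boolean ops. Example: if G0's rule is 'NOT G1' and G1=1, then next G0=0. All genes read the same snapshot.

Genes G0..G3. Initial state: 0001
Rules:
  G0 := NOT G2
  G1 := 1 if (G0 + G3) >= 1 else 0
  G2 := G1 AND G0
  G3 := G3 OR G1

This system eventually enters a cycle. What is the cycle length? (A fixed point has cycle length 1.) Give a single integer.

Answer: 4

Derivation:
Step 0: 0001
Step 1: G0=NOT G2=NOT 0=1 G1=(0+1>=1)=1 G2=G1&G0=0&0=0 G3=G3|G1=1|0=1 -> 1101
Step 2: G0=NOT G2=NOT 0=1 G1=(1+1>=1)=1 G2=G1&G0=1&1=1 G3=G3|G1=1|1=1 -> 1111
Step 3: G0=NOT G2=NOT 1=0 G1=(1+1>=1)=1 G2=G1&G0=1&1=1 G3=G3|G1=1|1=1 -> 0111
Step 4: G0=NOT G2=NOT 1=0 G1=(0+1>=1)=1 G2=G1&G0=1&0=0 G3=G3|G1=1|1=1 -> 0101
Step 5: G0=NOT G2=NOT 0=1 G1=(0+1>=1)=1 G2=G1&G0=1&0=0 G3=G3|G1=1|1=1 -> 1101
State from step 5 equals state from step 1 -> cycle length 4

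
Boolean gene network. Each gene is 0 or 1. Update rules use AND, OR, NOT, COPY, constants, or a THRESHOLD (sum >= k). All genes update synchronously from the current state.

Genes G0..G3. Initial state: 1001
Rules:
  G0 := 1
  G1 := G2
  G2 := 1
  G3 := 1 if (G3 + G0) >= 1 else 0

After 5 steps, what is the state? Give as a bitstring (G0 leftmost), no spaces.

Step 1: G0=1(const) G1=G2=0 G2=1(const) G3=(1+1>=1)=1 -> 1011
Step 2: G0=1(const) G1=G2=1 G2=1(const) G3=(1+1>=1)=1 -> 1111
Step 3: G0=1(const) G1=G2=1 G2=1(const) G3=(1+1>=1)=1 -> 1111
Step 4: G0=1(const) G1=G2=1 G2=1(const) G3=(1+1>=1)=1 -> 1111
Step 5: G0=1(const) G1=G2=1 G2=1(const) G3=(1+1>=1)=1 -> 1111

1111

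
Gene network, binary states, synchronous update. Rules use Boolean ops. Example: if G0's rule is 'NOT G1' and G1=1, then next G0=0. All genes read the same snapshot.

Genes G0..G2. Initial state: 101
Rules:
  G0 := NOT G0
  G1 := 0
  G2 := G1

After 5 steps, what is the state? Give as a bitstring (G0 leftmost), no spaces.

Step 1: G0=NOT G0=NOT 1=0 G1=0(const) G2=G1=0 -> 000
Step 2: G0=NOT G0=NOT 0=1 G1=0(const) G2=G1=0 -> 100
Step 3: G0=NOT G0=NOT 1=0 G1=0(const) G2=G1=0 -> 000
Step 4: G0=NOT G0=NOT 0=1 G1=0(const) G2=G1=0 -> 100
Step 5: G0=NOT G0=NOT 1=0 G1=0(const) G2=G1=0 -> 000

000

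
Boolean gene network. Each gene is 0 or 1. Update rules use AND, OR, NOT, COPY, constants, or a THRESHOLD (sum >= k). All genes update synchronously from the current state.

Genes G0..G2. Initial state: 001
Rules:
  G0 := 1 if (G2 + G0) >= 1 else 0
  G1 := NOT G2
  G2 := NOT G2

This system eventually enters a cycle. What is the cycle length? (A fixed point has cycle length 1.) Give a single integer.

Step 0: 001
Step 1: G0=(1+0>=1)=1 G1=NOT G2=NOT 1=0 G2=NOT G2=NOT 1=0 -> 100
Step 2: G0=(0+1>=1)=1 G1=NOT G2=NOT 0=1 G2=NOT G2=NOT 0=1 -> 111
Step 3: G0=(1+1>=1)=1 G1=NOT G2=NOT 1=0 G2=NOT G2=NOT 1=0 -> 100
State from step 3 equals state from step 1 -> cycle length 2

Answer: 2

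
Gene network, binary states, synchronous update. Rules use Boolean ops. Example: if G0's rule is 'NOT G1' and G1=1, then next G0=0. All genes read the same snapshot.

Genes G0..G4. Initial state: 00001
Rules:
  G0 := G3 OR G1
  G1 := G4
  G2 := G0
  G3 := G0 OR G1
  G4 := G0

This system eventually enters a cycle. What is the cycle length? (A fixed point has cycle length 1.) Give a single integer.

Answer: 1

Derivation:
Step 0: 00001
Step 1: G0=G3|G1=0|0=0 G1=G4=1 G2=G0=0 G3=G0|G1=0|0=0 G4=G0=0 -> 01000
Step 2: G0=G3|G1=0|1=1 G1=G4=0 G2=G0=0 G3=G0|G1=0|1=1 G4=G0=0 -> 10010
Step 3: G0=G3|G1=1|0=1 G1=G4=0 G2=G0=1 G3=G0|G1=1|0=1 G4=G0=1 -> 10111
Step 4: G0=G3|G1=1|0=1 G1=G4=1 G2=G0=1 G3=G0|G1=1|0=1 G4=G0=1 -> 11111
Step 5: G0=G3|G1=1|1=1 G1=G4=1 G2=G0=1 G3=G0|G1=1|1=1 G4=G0=1 -> 11111
State from step 5 equals state from step 4 -> cycle length 1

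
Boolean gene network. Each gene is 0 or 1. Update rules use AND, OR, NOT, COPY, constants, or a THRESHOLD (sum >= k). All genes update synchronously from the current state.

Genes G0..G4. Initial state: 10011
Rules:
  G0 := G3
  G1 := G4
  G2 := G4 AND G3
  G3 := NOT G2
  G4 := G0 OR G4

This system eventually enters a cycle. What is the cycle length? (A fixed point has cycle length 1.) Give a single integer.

Step 0: 10011
Step 1: G0=G3=1 G1=G4=1 G2=G4&G3=1&1=1 G3=NOT G2=NOT 0=1 G4=G0|G4=1|1=1 -> 11111
Step 2: G0=G3=1 G1=G4=1 G2=G4&G3=1&1=1 G3=NOT G2=NOT 1=0 G4=G0|G4=1|1=1 -> 11101
Step 3: G0=G3=0 G1=G4=1 G2=G4&G3=1&0=0 G3=NOT G2=NOT 1=0 G4=G0|G4=1|1=1 -> 01001
Step 4: G0=G3=0 G1=G4=1 G2=G4&G3=1&0=0 G3=NOT G2=NOT 0=1 G4=G0|G4=0|1=1 -> 01011
Step 5: G0=G3=1 G1=G4=1 G2=G4&G3=1&1=1 G3=NOT G2=NOT 0=1 G4=G0|G4=0|1=1 -> 11111
State from step 5 equals state from step 1 -> cycle length 4

Answer: 4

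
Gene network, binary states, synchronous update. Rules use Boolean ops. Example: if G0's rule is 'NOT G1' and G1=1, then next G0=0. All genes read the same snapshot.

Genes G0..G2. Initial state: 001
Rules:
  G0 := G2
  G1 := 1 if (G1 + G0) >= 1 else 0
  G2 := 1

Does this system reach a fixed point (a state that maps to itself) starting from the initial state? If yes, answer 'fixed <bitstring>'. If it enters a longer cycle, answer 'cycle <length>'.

Answer: fixed 111

Derivation:
Step 0: 001
Step 1: G0=G2=1 G1=(0+0>=1)=0 G2=1(const) -> 101
Step 2: G0=G2=1 G1=(0+1>=1)=1 G2=1(const) -> 111
Step 3: G0=G2=1 G1=(1+1>=1)=1 G2=1(const) -> 111
Fixed point reached at step 2: 111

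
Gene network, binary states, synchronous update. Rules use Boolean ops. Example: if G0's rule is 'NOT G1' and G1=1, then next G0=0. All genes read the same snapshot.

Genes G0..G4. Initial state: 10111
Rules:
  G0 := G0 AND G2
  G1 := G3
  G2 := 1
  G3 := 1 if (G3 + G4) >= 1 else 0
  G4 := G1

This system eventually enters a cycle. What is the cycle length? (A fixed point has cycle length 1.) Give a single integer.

Step 0: 10111
Step 1: G0=G0&G2=1&1=1 G1=G3=1 G2=1(const) G3=(1+1>=1)=1 G4=G1=0 -> 11110
Step 2: G0=G0&G2=1&1=1 G1=G3=1 G2=1(const) G3=(1+0>=1)=1 G4=G1=1 -> 11111
Step 3: G0=G0&G2=1&1=1 G1=G3=1 G2=1(const) G3=(1+1>=1)=1 G4=G1=1 -> 11111
State from step 3 equals state from step 2 -> cycle length 1

Answer: 1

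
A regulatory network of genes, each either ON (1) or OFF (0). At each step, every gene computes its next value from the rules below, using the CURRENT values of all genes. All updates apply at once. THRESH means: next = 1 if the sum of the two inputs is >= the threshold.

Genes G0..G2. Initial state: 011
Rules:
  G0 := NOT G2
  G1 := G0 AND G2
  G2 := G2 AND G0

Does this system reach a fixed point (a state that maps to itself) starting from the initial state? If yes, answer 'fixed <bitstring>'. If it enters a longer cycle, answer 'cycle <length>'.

Answer: fixed 100

Derivation:
Step 0: 011
Step 1: G0=NOT G2=NOT 1=0 G1=G0&G2=0&1=0 G2=G2&G0=1&0=0 -> 000
Step 2: G0=NOT G2=NOT 0=1 G1=G0&G2=0&0=0 G2=G2&G0=0&0=0 -> 100
Step 3: G0=NOT G2=NOT 0=1 G1=G0&G2=1&0=0 G2=G2&G0=0&1=0 -> 100
Fixed point reached at step 2: 100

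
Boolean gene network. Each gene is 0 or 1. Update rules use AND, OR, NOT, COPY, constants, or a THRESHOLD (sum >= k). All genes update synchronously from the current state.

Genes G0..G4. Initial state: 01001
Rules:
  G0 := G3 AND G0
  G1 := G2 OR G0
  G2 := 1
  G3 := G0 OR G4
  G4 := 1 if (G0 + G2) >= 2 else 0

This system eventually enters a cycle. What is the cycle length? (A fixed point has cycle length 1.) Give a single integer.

Step 0: 01001
Step 1: G0=G3&G0=0&0=0 G1=G2|G0=0|0=0 G2=1(const) G3=G0|G4=0|1=1 G4=(0+0>=2)=0 -> 00110
Step 2: G0=G3&G0=1&0=0 G1=G2|G0=1|0=1 G2=1(const) G3=G0|G4=0|0=0 G4=(0+1>=2)=0 -> 01100
Step 3: G0=G3&G0=0&0=0 G1=G2|G0=1|0=1 G2=1(const) G3=G0|G4=0|0=0 G4=(0+1>=2)=0 -> 01100
State from step 3 equals state from step 2 -> cycle length 1

Answer: 1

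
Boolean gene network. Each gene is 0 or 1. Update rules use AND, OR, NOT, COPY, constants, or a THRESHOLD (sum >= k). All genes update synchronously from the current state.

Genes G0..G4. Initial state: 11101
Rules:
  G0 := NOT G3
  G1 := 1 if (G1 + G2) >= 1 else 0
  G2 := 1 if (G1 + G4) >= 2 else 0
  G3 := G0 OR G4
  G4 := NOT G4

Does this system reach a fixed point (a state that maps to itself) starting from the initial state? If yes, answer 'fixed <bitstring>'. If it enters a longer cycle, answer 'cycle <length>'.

Answer: cycle 4

Derivation:
Step 0: 11101
Step 1: G0=NOT G3=NOT 0=1 G1=(1+1>=1)=1 G2=(1+1>=2)=1 G3=G0|G4=1|1=1 G4=NOT G4=NOT 1=0 -> 11110
Step 2: G0=NOT G3=NOT 1=0 G1=(1+1>=1)=1 G2=(1+0>=2)=0 G3=G0|G4=1|0=1 G4=NOT G4=NOT 0=1 -> 01011
Step 3: G0=NOT G3=NOT 1=0 G1=(1+0>=1)=1 G2=(1+1>=2)=1 G3=G0|G4=0|1=1 G4=NOT G4=NOT 1=0 -> 01110
Step 4: G0=NOT G3=NOT 1=0 G1=(1+1>=1)=1 G2=(1+0>=2)=0 G3=G0|G4=0|0=0 G4=NOT G4=NOT 0=1 -> 01001
Step 5: G0=NOT G3=NOT 0=1 G1=(1+0>=1)=1 G2=(1+1>=2)=1 G3=G0|G4=0|1=1 G4=NOT G4=NOT 1=0 -> 11110
Cycle of length 4 starting at step 1 -> no fixed point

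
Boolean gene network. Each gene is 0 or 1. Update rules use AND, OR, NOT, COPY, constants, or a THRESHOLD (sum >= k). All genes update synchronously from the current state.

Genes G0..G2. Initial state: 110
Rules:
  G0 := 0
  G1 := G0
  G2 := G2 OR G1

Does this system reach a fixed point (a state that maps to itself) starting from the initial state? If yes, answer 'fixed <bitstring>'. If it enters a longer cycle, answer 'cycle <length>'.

Answer: fixed 001

Derivation:
Step 0: 110
Step 1: G0=0(const) G1=G0=1 G2=G2|G1=0|1=1 -> 011
Step 2: G0=0(const) G1=G0=0 G2=G2|G1=1|1=1 -> 001
Step 3: G0=0(const) G1=G0=0 G2=G2|G1=1|0=1 -> 001
Fixed point reached at step 2: 001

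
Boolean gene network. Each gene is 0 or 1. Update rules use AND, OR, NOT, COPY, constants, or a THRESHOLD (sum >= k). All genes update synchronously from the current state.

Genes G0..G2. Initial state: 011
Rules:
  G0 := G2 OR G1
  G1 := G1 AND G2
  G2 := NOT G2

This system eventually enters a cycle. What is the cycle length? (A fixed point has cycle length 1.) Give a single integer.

Answer: 2

Derivation:
Step 0: 011
Step 1: G0=G2|G1=1|1=1 G1=G1&G2=1&1=1 G2=NOT G2=NOT 1=0 -> 110
Step 2: G0=G2|G1=0|1=1 G1=G1&G2=1&0=0 G2=NOT G2=NOT 0=1 -> 101
Step 3: G0=G2|G1=1|0=1 G1=G1&G2=0&1=0 G2=NOT G2=NOT 1=0 -> 100
Step 4: G0=G2|G1=0|0=0 G1=G1&G2=0&0=0 G2=NOT G2=NOT 0=1 -> 001
Step 5: G0=G2|G1=1|0=1 G1=G1&G2=0&1=0 G2=NOT G2=NOT 1=0 -> 100
State from step 5 equals state from step 3 -> cycle length 2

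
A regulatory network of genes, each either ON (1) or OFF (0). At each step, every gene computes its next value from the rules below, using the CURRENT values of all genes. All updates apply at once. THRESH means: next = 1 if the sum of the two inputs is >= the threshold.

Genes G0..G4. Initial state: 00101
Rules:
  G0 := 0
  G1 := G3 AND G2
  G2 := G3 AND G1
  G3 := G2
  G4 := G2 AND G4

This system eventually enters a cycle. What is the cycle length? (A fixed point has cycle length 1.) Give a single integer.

Answer: 1

Derivation:
Step 0: 00101
Step 1: G0=0(const) G1=G3&G2=0&1=0 G2=G3&G1=0&0=0 G3=G2=1 G4=G2&G4=1&1=1 -> 00011
Step 2: G0=0(const) G1=G3&G2=1&0=0 G2=G3&G1=1&0=0 G3=G2=0 G4=G2&G4=0&1=0 -> 00000
Step 3: G0=0(const) G1=G3&G2=0&0=0 G2=G3&G1=0&0=0 G3=G2=0 G4=G2&G4=0&0=0 -> 00000
State from step 3 equals state from step 2 -> cycle length 1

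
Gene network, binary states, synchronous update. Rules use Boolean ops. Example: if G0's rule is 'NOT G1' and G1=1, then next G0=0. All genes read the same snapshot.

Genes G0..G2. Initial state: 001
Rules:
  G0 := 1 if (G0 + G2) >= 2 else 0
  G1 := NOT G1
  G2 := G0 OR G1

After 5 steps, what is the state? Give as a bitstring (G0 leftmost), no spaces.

Step 1: G0=(0+1>=2)=0 G1=NOT G1=NOT 0=1 G2=G0|G1=0|0=0 -> 010
Step 2: G0=(0+0>=2)=0 G1=NOT G1=NOT 1=0 G2=G0|G1=0|1=1 -> 001
Step 3: G0=(0+1>=2)=0 G1=NOT G1=NOT 0=1 G2=G0|G1=0|0=0 -> 010
Step 4: G0=(0+0>=2)=0 G1=NOT G1=NOT 1=0 G2=G0|G1=0|1=1 -> 001
Step 5: G0=(0+1>=2)=0 G1=NOT G1=NOT 0=1 G2=G0|G1=0|0=0 -> 010

010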